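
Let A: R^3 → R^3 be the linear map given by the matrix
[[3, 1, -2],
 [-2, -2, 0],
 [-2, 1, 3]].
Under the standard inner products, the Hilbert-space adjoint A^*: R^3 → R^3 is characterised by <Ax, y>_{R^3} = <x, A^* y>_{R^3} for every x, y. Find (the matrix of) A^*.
A^* = A^T =
[[3, -2, -2],
 [1, -2, 1],
 [-2, 0, 3]]

For real matrices with standard dot products, the defining identity <Ax, y> = <x, A^* y> gives (Ax)^T y = x^T (A^*) y, i.e. x^T A^T y = x^T (A^*) y. Since this holds for all x, y, we must have A^* = A^T. Therefore
A^* =
[[3, -2, -2],
 [1, -2, 1],
 [-2, 0, 3]].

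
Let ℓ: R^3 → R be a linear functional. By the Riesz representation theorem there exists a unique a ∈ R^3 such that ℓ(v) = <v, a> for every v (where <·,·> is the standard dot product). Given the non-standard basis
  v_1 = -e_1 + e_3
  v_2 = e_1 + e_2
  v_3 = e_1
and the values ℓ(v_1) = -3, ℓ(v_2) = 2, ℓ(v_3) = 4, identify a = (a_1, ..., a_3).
a = (4, -2, 1)

Write a = (a_1, ..., a_3) in the standard basis. For each basis vector v_i, ℓ(v_i) = <v_i, a> is a linear equation in the a_j's. Collect the n equations into a matrix system V a = ℓ, where row i of V is v_i (expressed in the standard basis). Since V is invertible (lower-triangular with 1s on the diagonal, up to permutation), solve by back-substitution:
  V =
[[-1, 0, 1],
 [1, 1, 0],
 [1, 0, 0]]
  V a = (-3, 2, 4)
Solving gives a = (4, -2, 1).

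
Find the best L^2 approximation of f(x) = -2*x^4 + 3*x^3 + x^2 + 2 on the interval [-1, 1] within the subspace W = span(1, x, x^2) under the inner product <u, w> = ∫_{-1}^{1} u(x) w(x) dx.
g(x) = -5*x^2/7 + 9*x/5 + 76/35

The best approximation g ∈ W is the orthogonal projection of f onto W. Writing g = a_0 + a_1 x + a_2 x^2, the coefficients solve the normal equations G · a = b where
  G_{ij} = <φ_i, φ_j> and b_i = <f, φ_i>, with φ_0 = 1, φ_1 = x, φ_2 = x^2.
G =
  [2, 0, 2/3]
  [0, 2/3, 0]
  [2/3, 0, 2/5],
b = (58/15, 6/5, 122/105).
Solving gives a_0 = 76/35, a_1 = 9/5, a_2 = -5/7, so
  g(x) = -5*x^2/7 + 9*x/5 + 76/35.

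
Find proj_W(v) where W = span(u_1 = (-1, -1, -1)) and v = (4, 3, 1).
proj_W(v) = (8/3, 8/3, 8/3)

Set up U = [u_1 | ... | u_1] ∈ R^(3×1). The projector onto W = col(U) is P = U (U^T U)^(-1) U^T.
Compute U^T U =
  [3],
and U^T v = (-8).
Solve U^T U · c = U^T v for the coefficients: c = (-8/3). The projection is proj_W(v) = U c.
Check: (v - proj_W(v)) · u_1 = 0  (should be 0).
Result: proj_W(v) = (8/3, 8/3, 8/3).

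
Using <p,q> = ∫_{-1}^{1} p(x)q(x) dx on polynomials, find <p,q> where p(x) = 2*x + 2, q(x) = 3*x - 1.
<p,q> = 0

Expand the product: p(x)·q(x) = 6*x^2 + 4*x - 2.
∫_{-1}^{1} of each monomial x^k gives [2/(k+1) if k even, 0 if k odd]. Integrating term-by-term (or equivalently evaluating the antiderivative F(x) = 2*x^3 + 2*x^2 - 2*x at the endpoints):
  F(1) − F(−1) = 2 − (2) = 0.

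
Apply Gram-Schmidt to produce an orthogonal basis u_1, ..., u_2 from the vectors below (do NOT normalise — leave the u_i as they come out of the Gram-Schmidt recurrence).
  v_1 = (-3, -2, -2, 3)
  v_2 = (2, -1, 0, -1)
Orthogonal basis:
  u_1 = (-3, -2, -2, 3)
  u_2 = (31/26, -20/13, -7/13, -5/26)

Apply the Gram-Schmidt recurrence
  u_1 = v_1
  u_i = v_i − Σ_{j<i} ((v_i · u_j) / (u_j · u_j)) · u_j.

Step by step this gives:
  u_1 = (-3, -2, -2, 3)
  u_2 = (31/26, -20/13, -7/13, -5/26)

Orthogonality check:
  u_2 · u_1 = 0 (should be 0)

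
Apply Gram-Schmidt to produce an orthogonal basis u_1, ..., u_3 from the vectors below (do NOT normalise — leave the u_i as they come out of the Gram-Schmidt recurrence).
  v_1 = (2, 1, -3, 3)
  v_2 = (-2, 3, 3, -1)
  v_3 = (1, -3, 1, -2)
Orthogonal basis:
  u_1 = (2, 1, -3, 3)
  u_2 = (-20/23, 82/23, 30/23, 16/23)
  u_3 = (11/9, 4/45, 2/3, -8/45)

Apply the Gram-Schmidt recurrence
  u_1 = v_1
  u_i = v_i − Σ_{j<i} ((v_i · u_j) / (u_j · u_j)) · u_j.

Step by step this gives:
  u_1 = (2, 1, -3, 3)
  u_2 = (-20/23, 82/23, 30/23, 16/23)
  u_3 = (11/9, 4/45, 2/3, -8/45)

Orthogonality check:
  u_2 · u_1 = 0 (should be 0)
  u_3 · u_1 = 0 (should be 0)
  u_3 · u_2 = 0 (should be 0)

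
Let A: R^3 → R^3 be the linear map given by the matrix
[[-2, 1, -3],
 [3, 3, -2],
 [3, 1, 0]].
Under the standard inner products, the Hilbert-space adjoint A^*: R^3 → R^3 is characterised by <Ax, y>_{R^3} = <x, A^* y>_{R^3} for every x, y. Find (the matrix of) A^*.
A^* = A^T =
[[-2, 3, 3],
 [1, 3, 1],
 [-3, -2, 0]]

For real matrices with standard dot products, the defining identity <Ax, y> = <x, A^* y> gives (Ax)^T y = x^T (A^*) y, i.e. x^T A^T y = x^T (A^*) y. Since this holds for all x, y, we must have A^* = A^T. Therefore
A^* =
[[-2, 3, 3],
 [1, 3, 1],
 [-3, -2, 0]].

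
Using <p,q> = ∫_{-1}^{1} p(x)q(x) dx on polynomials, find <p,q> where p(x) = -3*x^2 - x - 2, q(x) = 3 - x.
<p,q> = -52/3

Expand the product: p(x)·q(x) = 3*x^3 - 8*x^2 - x - 6.
∫_{-1}^{1} of each monomial x^k gives [2/(k+1) if k even, 0 if k odd]. Integrating term-by-term (or equivalently evaluating the antiderivative F(x) = 3*x^4/4 - 8*x^3/3 - x^2/2 - 6*x at the endpoints):
  F(1) − F(−1) = -101/12 − (107/12) = -52/3.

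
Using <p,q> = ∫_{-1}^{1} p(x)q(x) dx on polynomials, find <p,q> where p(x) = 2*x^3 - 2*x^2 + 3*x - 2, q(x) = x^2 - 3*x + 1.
<p,q> = -238/15

Expand the product: p(x)·q(x) = 2*x^5 - 8*x^4 + 11*x^3 - 13*x^2 + 9*x - 2.
∫_{-1}^{1} of each monomial x^k gives [2/(k+1) if k even, 0 if k odd]. Integrating term-by-term (or equivalently evaluating the antiderivative F(x) = x^6/3 - 8*x^5/5 + 11*x^4/4 - 13*x^3/3 + 9*x^2/2 - 2*x at the endpoints):
  F(1) − F(−1) = -7/20 − (931/60) = -238/15.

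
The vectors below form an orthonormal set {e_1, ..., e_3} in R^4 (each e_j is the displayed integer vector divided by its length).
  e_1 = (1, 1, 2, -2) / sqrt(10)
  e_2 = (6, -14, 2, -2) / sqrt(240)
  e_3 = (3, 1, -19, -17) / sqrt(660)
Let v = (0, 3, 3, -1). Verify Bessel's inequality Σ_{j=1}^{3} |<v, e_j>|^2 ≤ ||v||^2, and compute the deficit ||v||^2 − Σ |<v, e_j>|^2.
Σ |<v, e_j>|^2 = 2089/110; ||v||^2 = 19; deficit = 1/110

Write each e_j = u_j / sqrt(<u_j, u_j>) where u_j is the displayed integer vector. Then <v, e_j> = <v, u_j> / sqrt(<u_j, u_j>), so |<v, e_j>|^2 = <v, u_j>^2 / <u_j, u_j>.
Coefficients: <v, e_1> = 11/sqrt(10), <v, e_2> = -34/sqrt(240), <v, e_3> = -37/sqrt(660).
Square and sum: Σ |<v, e_j>|^2 = 2089/110.
Compute ||v||^2 = v·v = 19.
Deficit = 19 − 2089/110 = 1/110 ≥ 0, confirming Bessel's inequality. (The deficit equals ||v − Σ <v,e_j> e_j||^2, the squared distance from v to span{e_j}.)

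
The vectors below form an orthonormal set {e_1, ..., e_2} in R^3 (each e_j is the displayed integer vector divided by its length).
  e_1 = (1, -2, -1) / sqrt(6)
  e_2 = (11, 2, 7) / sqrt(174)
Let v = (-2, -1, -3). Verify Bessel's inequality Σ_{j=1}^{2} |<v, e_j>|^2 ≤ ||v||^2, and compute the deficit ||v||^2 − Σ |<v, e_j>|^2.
Σ |<v, e_j>|^2 = 381/29; ||v||^2 = 14; deficit = 25/29

Write each e_j = u_j / sqrt(<u_j, u_j>) where u_j is the displayed integer vector. Then <v, e_j> = <v, u_j> / sqrt(<u_j, u_j>), so |<v, e_j>|^2 = <v, u_j>^2 / <u_j, u_j>.
Coefficients: <v, e_1> = 3/sqrt(6), <v, e_2> = -45/sqrt(174).
Square and sum: Σ |<v, e_j>|^2 = 381/29.
Compute ||v||^2 = v·v = 14.
Deficit = 14 − 381/29 = 25/29 ≥ 0, confirming Bessel's inequality. (The deficit equals ||v − Σ <v,e_j> e_j||^2, the squared distance from v to span{e_j}.)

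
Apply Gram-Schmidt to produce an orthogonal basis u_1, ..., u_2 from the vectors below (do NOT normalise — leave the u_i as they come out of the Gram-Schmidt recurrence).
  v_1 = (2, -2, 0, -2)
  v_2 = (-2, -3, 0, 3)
Orthogonal basis:
  u_1 = (2, -2, 0, -2)
  u_2 = (-4/3, -11/3, 0, 7/3)

Apply the Gram-Schmidt recurrence
  u_1 = v_1
  u_i = v_i − Σ_{j<i} ((v_i · u_j) / (u_j · u_j)) · u_j.

Step by step this gives:
  u_1 = (2, -2, 0, -2)
  u_2 = (-4/3, -11/3, 0, 7/3)

Orthogonality check:
  u_2 · u_1 = 0 (should be 0)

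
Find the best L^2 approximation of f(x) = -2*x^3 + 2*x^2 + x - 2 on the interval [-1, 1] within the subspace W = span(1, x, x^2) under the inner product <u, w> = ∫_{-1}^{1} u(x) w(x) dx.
g(x) = 2*x^2 - x/5 - 2

The best approximation g ∈ W is the orthogonal projection of f onto W. Writing g = a_0 + a_1 x + a_2 x^2, the coefficients solve the normal equations G · a = b where
  G_{ij} = <φ_i, φ_j> and b_i = <f, φ_i>, with φ_0 = 1, φ_1 = x, φ_2 = x^2.
G =
  [2, 0, 2/3]
  [0, 2/3, 0]
  [2/3, 0, 2/5],
b = (-8/3, -2/15, -8/15).
Solving gives a_0 = -2, a_1 = -1/5, a_2 = 2, so
  g(x) = 2*x^2 - x/5 - 2.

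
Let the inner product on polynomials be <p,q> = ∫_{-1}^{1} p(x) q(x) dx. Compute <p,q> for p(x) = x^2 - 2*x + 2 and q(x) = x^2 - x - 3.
<p,q> = -164/15

Expand the product: p(x)·q(x) = x^4 - 3*x^3 + x^2 + 4*x - 6.
∫_{-1}^{1} of each monomial x^k gives [2/(k+1) if k even, 0 if k odd]. Integrating term-by-term (or equivalently evaluating the antiderivative F(x) = x^5/5 - 3*x^4/4 + x^3/3 + 2*x^2 - 6*x at the endpoints):
  F(1) − F(−1) = -253/60 − (403/60) = -164/15.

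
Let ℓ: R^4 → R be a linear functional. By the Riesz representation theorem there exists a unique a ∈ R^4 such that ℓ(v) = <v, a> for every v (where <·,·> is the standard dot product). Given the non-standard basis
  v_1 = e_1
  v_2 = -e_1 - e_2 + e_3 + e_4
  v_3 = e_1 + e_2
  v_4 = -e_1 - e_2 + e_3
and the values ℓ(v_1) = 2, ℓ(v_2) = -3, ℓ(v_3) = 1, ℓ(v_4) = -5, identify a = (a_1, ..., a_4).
a = (2, -1, -4, 2)

Write a = (a_1, ..., a_4) in the standard basis. For each basis vector v_i, ℓ(v_i) = <v_i, a> is a linear equation in the a_j's. Collect the n equations into a matrix system V a = ℓ, where row i of V is v_i (expressed in the standard basis). Since V is invertible (lower-triangular with 1s on the diagonal, up to permutation), solve by back-substitution:
  V =
[[1, 0, 0, 0],
 [-1, -1, 1, 1],
 [1, 1, 0, 0],
 [-1, -1, 1, 0]]
  V a = (2, -3, 1, -5)
Solving gives a = (2, -1, -4, 2).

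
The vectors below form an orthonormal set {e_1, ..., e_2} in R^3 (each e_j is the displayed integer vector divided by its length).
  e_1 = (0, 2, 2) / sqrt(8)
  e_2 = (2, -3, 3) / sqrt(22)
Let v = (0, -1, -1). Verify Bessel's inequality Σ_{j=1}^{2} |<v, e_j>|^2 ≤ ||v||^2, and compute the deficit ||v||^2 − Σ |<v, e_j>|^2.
Σ |<v, e_j>|^2 = 2; ||v||^2 = 2; deficit = 0

Write each e_j = u_j / sqrt(<u_j, u_j>) where u_j is the displayed integer vector. Then <v, e_j> = <v, u_j> / sqrt(<u_j, u_j>), so |<v, e_j>|^2 = <v, u_j>^2 / <u_j, u_j>.
Coefficients: <v, e_1> = -4/sqrt(8), <v, e_2> = 0/sqrt(22).
Square and sum: Σ |<v, e_j>|^2 = 2.
Compute ||v||^2 = v·v = 2.
Deficit = 2 − 2 = 0 ≥ 0, confirming Bessel's inequality. (The deficit equals ||v − Σ <v,e_j> e_j||^2, the squared distance from v to span{e_j}.)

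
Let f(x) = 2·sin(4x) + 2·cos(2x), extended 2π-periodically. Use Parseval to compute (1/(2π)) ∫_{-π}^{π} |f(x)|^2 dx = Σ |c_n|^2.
Σ |c_n|^2 = 4

Expand |f|^2 and use orthogonality of {sin(nx), cos(mx)} on [-π, π]:
  ∫_{-π}^{π} sin(nx)^2 dx = π, ∫ cos(mx)^2 dx = π, and cross terms integrate to 0.
So ∫_{-π}^{π} f(x)^2 dx = 2^2 · π + 2^2 · π = (4 + 4)π.
Divide by 2π: (4 + 4)/2 = 4.
By Parseval, this equals Σ |c_n|^2.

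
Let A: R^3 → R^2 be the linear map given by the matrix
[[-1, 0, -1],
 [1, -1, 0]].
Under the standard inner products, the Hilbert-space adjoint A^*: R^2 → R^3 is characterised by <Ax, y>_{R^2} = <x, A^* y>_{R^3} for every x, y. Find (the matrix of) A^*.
A^* = A^T =
[[-1, 1],
 [0, -1],
 [-1, 0]]

For real matrices with standard dot products, the defining identity <Ax, y> = <x, A^* y> gives (Ax)^T y = x^T (A^*) y, i.e. x^T A^T y = x^T (A^*) y. Since this holds for all x, y, we must have A^* = A^T. Therefore
A^* =
[[-1, 1],
 [0, -1],
 [-1, 0]].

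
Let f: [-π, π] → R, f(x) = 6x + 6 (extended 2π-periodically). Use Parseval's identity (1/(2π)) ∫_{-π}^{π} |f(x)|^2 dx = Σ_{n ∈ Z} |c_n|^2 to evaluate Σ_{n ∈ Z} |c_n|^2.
Σ |c_n|^2 = 12π^2 + 36

Expand and integrate term by term over [-π, π]:
  ∫ (6x)^2 dx = 36·(2π^3/3); ∫ 2·6·(6)·x dx = 0 (odd integrand); ∫ 6^2 dx = 36·2π.
So (1/(2π)) ∫_{-π}^{π} (6x + 6)^2 dx = 36π^2/3 + 36 = 12π^2 + 36.
Parseval ⇒ Σ |c_n|^2 = 12π^2 + 36.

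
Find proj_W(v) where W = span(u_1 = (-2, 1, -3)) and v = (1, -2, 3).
proj_W(v) = (13/7, -13/14, 39/14)

Set up U = [u_1 | ... | u_1] ∈ R^(3×1). The projector onto W = col(U) is P = U (U^T U)^(-1) U^T.
Compute U^T U =
  [14],
and U^T v = (-13).
Solve U^T U · c = U^T v for the coefficients: c = (-13/14). The projection is proj_W(v) = U c.
Check: (v - proj_W(v)) · u_1 = 0  (should be 0).
Result: proj_W(v) = (13/7, -13/14, 39/14).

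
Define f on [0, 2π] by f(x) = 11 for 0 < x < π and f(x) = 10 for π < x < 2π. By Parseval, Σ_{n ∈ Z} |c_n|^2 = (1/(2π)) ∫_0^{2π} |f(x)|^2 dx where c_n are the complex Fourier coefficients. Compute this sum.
Σ |c_n|^2 = 221/2

Parseval equates the L^2 energy of f (normalised by 1/(2π)) with the ℓ^2 sum of its Fourier coefficients: (1/(2π)) ∫_0^{2π} |f|^2 = Σ |c_n|^2.
Compute the left side: (1/(2π)) [∫_0^π 11^2 dx + ∫_π^{2π} 10^2 dx] = (1/(2π)) · (121π + 100π) = (121 + 100)/2 = 221/2.
So Σ_{n ∈ Z} |c_n|^2 = 221/2.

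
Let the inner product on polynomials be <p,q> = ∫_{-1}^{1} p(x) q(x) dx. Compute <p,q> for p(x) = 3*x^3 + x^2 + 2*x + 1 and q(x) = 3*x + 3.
<p,q> = 78/5

Expand the product: p(x)·q(x) = 9*x^4 + 12*x^3 + 9*x^2 + 9*x + 3.
∫_{-1}^{1} of each monomial x^k gives [2/(k+1) if k even, 0 if k odd]. Integrating term-by-term (or equivalently evaluating the antiderivative F(x) = 9*x^5/5 + 3*x^4 + 3*x^3 + 9*x^2/2 + 3*x at the endpoints):
  F(1) − F(−1) = 153/10 − (-3/10) = 78/5.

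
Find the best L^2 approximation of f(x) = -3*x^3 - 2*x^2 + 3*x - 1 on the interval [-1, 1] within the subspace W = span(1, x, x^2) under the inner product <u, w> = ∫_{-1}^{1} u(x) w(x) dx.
g(x) = -2*x^2 + 6*x/5 - 1

The best approximation g ∈ W is the orthogonal projection of f onto W. Writing g = a_0 + a_1 x + a_2 x^2, the coefficients solve the normal equations G · a = b where
  G_{ij} = <φ_i, φ_j> and b_i = <f, φ_i>, with φ_0 = 1, φ_1 = x, φ_2 = x^2.
G =
  [2, 0, 2/3]
  [0, 2/3, 0]
  [2/3, 0, 2/5],
b = (-10/3, 4/5, -22/15).
Solving gives a_0 = -1, a_1 = 6/5, a_2 = -2, so
  g(x) = -2*x^2 + 6*x/5 - 1.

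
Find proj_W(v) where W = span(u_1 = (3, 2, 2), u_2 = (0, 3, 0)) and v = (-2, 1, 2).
proj_W(v) = (-6/13, 1, -4/13)

Set up U = [u_1 | ... | u_2] ∈ R^(3×2). The projector onto W = col(U) is P = U (U^T U)^(-1) U^T.
Compute U^T U =
  [17, 6]
  [6, 9],
and U^T v = (0, 3).
Solve U^T U · c = U^T v for the coefficients: c = (-2/13, 17/39). The projection is proj_W(v) = U c.
Check: (v - proj_W(v)) · u_1 = 0  (should be 0).
Check: (v - proj_W(v)) · u_2 = 0  (should be 0).
Result: proj_W(v) = (-6/13, 1, -4/13).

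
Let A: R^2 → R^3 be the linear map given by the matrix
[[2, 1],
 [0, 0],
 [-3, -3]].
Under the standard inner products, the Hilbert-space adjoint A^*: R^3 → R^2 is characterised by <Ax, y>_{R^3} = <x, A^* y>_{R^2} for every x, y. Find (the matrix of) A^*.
A^* = A^T =
[[2, 0, -3],
 [1, 0, -3]]

For real matrices with standard dot products, the defining identity <Ax, y> = <x, A^* y> gives (Ax)^T y = x^T (A^*) y, i.e. x^T A^T y = x^T (A^*) y. Since this holds for all x, y, we must have A^* = A^T. Therefore
A^* =
[[2, 0, -3],
 [1, 0, -3]].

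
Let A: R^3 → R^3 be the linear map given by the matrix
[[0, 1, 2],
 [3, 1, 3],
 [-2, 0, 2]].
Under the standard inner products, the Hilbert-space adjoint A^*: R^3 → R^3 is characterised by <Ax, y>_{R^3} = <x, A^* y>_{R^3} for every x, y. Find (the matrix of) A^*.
A^* = A^T =
[[0, 3, -2],
 [1, 1, 0],
 [2, 3, 2]]

For real matrices with standard dot products, the defining identity <Ax, y> = <x, A^* y> gives (Ax)^T y = x^T (A^*) y, i.e. x^T A^T y = x^T (A^*) y. Since this holds for all x, y, we must have A^* = A^T. Therefore
A^* =
[[0, 3, -2],
 [1, 1, 0],
 [2, 3, 2]].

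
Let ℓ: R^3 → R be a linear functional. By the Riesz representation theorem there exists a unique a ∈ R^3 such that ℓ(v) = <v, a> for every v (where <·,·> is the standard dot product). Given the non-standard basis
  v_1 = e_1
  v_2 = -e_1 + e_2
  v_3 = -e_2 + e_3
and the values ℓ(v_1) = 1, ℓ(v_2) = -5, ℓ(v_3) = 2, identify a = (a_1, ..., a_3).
a = (1, -4, -2)

Write a = (a_1, ..., a_3) in the standard basis. For each basis vector v_i, ℓ(v_i) = <v_i, a> is a linear equation in the a_j's. Collect the n equations into a matrix system V a = ℓ, where row i of V is v_i (expressed in the standard basis). Since V is invertible (lower-triangular with 1s on the diagonal, up to permutation), solve by back-substitution:
  V =
[[1, 0, 0],
 [-1, 1, 0],
 [0, -1, 1]]
  V a = (1, -5, 2)
Solving gives a = (1, -4, -2).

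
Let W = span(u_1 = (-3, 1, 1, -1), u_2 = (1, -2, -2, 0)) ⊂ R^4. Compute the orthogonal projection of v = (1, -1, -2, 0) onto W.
proj_W(v) = (57/59, -89/59, -89/59, 5/59)

Set up U = [u_1 | ... | u_2] ∈ R^(4×2). The projector onto W = col(U) is P = U (U^T U)^(-1) U^T.
Compute U^T U =
  [12, -7]
  [-7, 9],
and U^T v = (-6, 7).
Solve U^T U · c = U^T v for the coefficients: c = (-5/59, 42/59). The projection is proj_W(v) = U c.
Check: (v - proj_W(v)) · u_1 = 0  (should be 0).
Check: (v - proj_W(v)) · u_2 = 0  (should be 0).
Result: proj_W(v) = (57/59, -89/59, -89/59, 5/59).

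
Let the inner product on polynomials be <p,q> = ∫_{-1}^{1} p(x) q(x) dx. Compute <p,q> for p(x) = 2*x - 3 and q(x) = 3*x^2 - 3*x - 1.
<p,q> = -4

Expand the product: p(x)·q(x) = 6*x^3 - 15*x^2 + 7*x + 3.
∫_{-1}^{1} of each monomial x^k gives [2/(k+1) if k even, 0 if k odd]. Integrating term-by-term (or equivalently evaluating the antiderivative F(x) = 3*x^4/2 - 5*x^3 + 7*x^2/2 + 3*x at the endpoints):
  F(1) − F(−1) = 3 − (7) = -4.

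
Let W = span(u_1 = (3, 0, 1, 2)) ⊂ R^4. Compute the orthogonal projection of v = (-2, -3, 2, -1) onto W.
proj_W(v) = (-9/7, 0, -3/7, -6/7)

Set up U = [u_1 | ... | u_1] ∈ R^(4×1). The projector onto W = col(U) is P = U (U^T U)^(-1) U^T.
Compute U^T U =
  [14],
and U^T v = (-6).
Solve U^T U · c = U^T v for the coefficients: c = (-3/7). The projection is proj_W(v) = U c.
Check: (v - proj_W(v)) · u_1 = 0  (should be 0).
Result: proj_W(v) = (-9/7, 0, -3/7, -6/7).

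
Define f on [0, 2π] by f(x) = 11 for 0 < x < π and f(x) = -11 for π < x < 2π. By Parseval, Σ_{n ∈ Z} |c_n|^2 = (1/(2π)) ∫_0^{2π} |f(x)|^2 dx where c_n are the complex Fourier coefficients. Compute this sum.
Σ |c_n|^2 = 121

Parseval equates the L^2 energy of f (normalised by 1/(2π)) with the ℓ^2 sum of its Fourier coefficients: (1/(2π)) ∫_0^{2π} |f|^2 = Σ |c_n|^2.
Compute the left side: (1/(2π)) [∫_0^π 11^2 dx + ∫_π^{2π} (-11)^2 dx] = (1/(2π)) · (121π + 121π) = (121 + 121)/2 = 121.
So Σ_{n ∈ Z} |c_n|^2 = 121.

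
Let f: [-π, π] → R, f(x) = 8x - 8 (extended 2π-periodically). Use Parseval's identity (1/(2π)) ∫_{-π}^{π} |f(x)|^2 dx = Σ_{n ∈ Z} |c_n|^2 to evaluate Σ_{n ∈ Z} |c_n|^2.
Σ |c_n|^2 = 64π^2/3 + 64

Expand and integrate term by term over [-π, π]:
  ∫ (8x)^2 dx = 64·(2π^3/3); ∫ 2·8·(-8)·x dx = 0 (odd integrand); ∫ (-8)^2 dx = 64·2π.
So (1/(2π)) ∫_{-π}^{π} (8x - 8)^2 dx = 64π^2/3 + 64 = 64π^2/3 + 64.
Parseval ⇒ Σ |c_n|^2 = 64π^2/3 + 64.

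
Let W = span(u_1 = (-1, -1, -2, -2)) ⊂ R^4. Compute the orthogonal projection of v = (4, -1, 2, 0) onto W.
proj_W(v) = (7/10, 7/10, 7/5, 7/5)

Set up U = [u_1 | ... | u_1] ∈ R^(4×1). The projector onto W = col(U) is P = U (U^T U)^(-1) U^T.
Compute U^T U =
  [10],
and U^T v = (-7).
Solve U^T U · c = U^T v for the coefficients: c = (-7/10). The projection is proj_W(v) = U c.
Check: (v - proj_W(v)) · u_1 = 0  (should be 0).
Result: proj_W(v) = (7/10, 7/10, 7/5, 7/5).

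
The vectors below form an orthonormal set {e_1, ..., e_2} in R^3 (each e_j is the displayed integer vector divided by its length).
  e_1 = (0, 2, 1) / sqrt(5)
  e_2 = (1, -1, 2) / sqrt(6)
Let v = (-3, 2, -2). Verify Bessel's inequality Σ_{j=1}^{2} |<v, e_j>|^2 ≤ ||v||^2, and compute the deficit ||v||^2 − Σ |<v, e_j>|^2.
Σ |<v, e_j>|^2 = 143/10; ||v||^2 = 17; deficit = 27/10

Write each e_j = u_j / sqrt(<u_j, u_j>) where u_j is the displayed integer vector. Then <v, e_j> = <v, u_j> / sqrt(<u_j, u_j>), so |<v, e_j>|^2 = <v, u_j>^2 / <u_j, u_j>.
Coefficients: <v, e_1> = 2/sqrt(5), <v, e_2> = -9/sqrt(6).
Square and sum: Σ |<v, e_j>|^2 = 143/10.
Compute ||v||^2 = v·v = 17.
Deficit = 17 − 143/10 = 27/10 ≥ 0, confirming Bessel's inequality. (The deficit equals ||v − Σ <v,e_j> e_j||^2, the squared distance from v to span{e_j}.)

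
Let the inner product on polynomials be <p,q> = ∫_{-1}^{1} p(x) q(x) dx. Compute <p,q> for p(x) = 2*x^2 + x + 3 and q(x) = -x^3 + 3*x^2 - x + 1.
<p,q> = 44/3

Expand the product: p(x)·q(x) = -2*x^5 + 5*x^4 - 2*x^3 + 10*x^2 - 2*x + 3.
∫_{-1}^{1} of each monomial x^k gives [2/(k+1) if k even, 0 if k odd]. Integrating term-by-term (or equivalently evaluating the antiderivative F(x) = -x^6/3 + x^5 - x^4/2 + 10*x^3/3 - x^2 + 3*x at the endpoints):
  F(1) − F(−1) = 11/2 − (-55/6) = 44/3.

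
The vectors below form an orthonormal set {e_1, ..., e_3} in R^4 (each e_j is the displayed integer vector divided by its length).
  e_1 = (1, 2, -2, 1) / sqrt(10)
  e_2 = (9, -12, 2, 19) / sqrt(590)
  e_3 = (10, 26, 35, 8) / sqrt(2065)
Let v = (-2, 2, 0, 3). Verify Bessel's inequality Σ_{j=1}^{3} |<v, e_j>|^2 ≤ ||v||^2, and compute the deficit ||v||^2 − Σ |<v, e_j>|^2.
Σ |<v, e_j>|^2 = 22/5; ||v||^2 = 17; deficit = 63/5

Write each e_j = u_j / sqrt(<u_j, u_j>) where u_j is the displayed integer vector. Then <v, e_j> = <v, u_j> / sqrt(<u_j, u_j>), so |<v, e_j>|^2 = <v, u_j>^2 / <u_j, u_j>.
Coefficients: <v, e_1> = 5/sqrt(10), <v, e_2> = 15/sqrt(590), <v, e_3> = 56/sqrt(2065).
Square and sum: Σ |<v, e_j>|^2 = 22/5.
Compute ||v||^2 = v·v = 17.
Deficit = 17 − 22/5 = 63/5 ≥ 0, confirming Bessel's inequality. (The deficit equals ||v − Σ <v,e_j> e_j||^2, the squared distance from v to span{e_j}.)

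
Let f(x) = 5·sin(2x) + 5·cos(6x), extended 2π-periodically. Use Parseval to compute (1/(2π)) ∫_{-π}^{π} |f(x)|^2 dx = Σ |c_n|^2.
Σ |c_n|^2 = 25

Expand |f|^2 and use orthogonality of {sin(nx), cos(mx)} on [-π, π]:
  ∫_{-π}^{π} sin(nx)^2 dx = π, ∫ cos(mx)^2 dx = π, and cross terms integrate to 0.
So ∫_{-π}^{π} f(x)^2 dx = 5^2 · π + 5^2 · π = (25 + 25)π.
Divide by 2π: (25 + 25)/2 = 25.
By Parseval, this equals Σ |c_n|^2.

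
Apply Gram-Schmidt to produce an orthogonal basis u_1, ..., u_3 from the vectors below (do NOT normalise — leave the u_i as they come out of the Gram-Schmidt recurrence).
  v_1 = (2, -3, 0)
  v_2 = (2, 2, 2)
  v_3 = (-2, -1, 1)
Orthogonal basis:
  u_1 = (2, -3, 0)
  u_2 = (30/13, 20/13, 2)
  u_3 = (-39/38, -13/19, 65/38)

Apply the Gram-Schmidt recurrence
  u_1 = v_1
  u_i = v_i − Σ_{j<i} ((v_i · u_j) / (u_j · u_j)) · u_j.

Step by step this gives:
  u_1 = (2, -3, 0)
  u_2 = (30/13, 20/13, 2)
  u_3 = (-39/38, -13/19, 65/38)

Orthogonality check:
  u_2 · u_1 = 0 (should be 0)
  u_3 · u_1 = 0 (should be 0)
  u_3 · u_2 = 0 (should be 0)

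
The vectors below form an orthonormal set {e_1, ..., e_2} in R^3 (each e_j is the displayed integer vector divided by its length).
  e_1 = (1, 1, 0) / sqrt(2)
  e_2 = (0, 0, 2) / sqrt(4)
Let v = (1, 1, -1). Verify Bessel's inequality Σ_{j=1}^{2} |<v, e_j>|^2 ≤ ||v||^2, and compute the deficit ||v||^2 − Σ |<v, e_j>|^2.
Σ |<v, e_j>|^2 = 3; ||v||^2 = 3; deficit = 0

Write each e_j = u_j / sqrt(<u_j, u_j>) where u_j is the displayed integer vector. Then <v, e_j> = <v, u_j> / sqrt(<u_j, u_j>), so |<v, e_j>|^2 = <v, u_j>^2 / <u_j, u_j>.
Coefficients: <v, e_1> = 2/sqrt(2), <v, e_2> = -2/sqrt(4).
Square and sum: Σ |<v, e_j>|^2 = 3.
Compute ||v||^2 = v·v = 3.
Deficit = 3 − 3 = 0 ≥ 0, confirming Bessel's inequality. (The deficit equals ||v − Σ <v,e_j> e_j||^2, the squared distance from v to span{e_j}.)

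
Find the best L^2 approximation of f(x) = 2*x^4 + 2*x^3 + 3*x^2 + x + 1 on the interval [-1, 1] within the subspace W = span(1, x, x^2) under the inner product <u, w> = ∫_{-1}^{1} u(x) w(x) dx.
g(x) = 33*x^2/7 + 11*x/5 + 29/35

The best approximation g ∈ W is the orthogonal projection of f onto W. Writing g = a_0 + a_1 x + a_2 x^2, the coefficients solve the normal equations G · a = b where
  G_{ij} = <φ_i, φ_j> and b_i = <f, φ_i>, with φ_0 = 1, φ_1 = x, φ_2 = x^2.
G =
  [2, 0, 2/3]
  [0, 2/3, 0]
  [2/3, 0, 2/5],
b = (24/5, 22/15, 256/105).
Solving gives a_0 = 29/35, a_1 = 11/5, a_2 = 33/7, so
  g(x) = 33*x^2/7 + 11*x/5 + 29/35.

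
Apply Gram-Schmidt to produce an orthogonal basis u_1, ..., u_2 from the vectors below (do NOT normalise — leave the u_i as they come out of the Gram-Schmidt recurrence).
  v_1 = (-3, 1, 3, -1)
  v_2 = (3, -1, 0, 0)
Orthogonal basis:
  u_1 = (-3, 1, 3, -1)
  u_2 = (3/2, -1/2, 3/2, -1/2)

Apply the Gram-Schmidt recurrence
  u_1 = v_1
  u_i = v_i − Σ_{j<i} ((v_i · u_j) / (u_j · u_j)) · u_j.

Step by step this gives:
  u_1 = (-3, 1, 3, -1)
  u_2 = (3/2, -1/2, 3/2, -1/2)

Orthogonality check:
  u_2 · u_1 = 0 (should be 0)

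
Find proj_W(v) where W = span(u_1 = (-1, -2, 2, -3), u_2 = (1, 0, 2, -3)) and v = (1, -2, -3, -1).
proj_W(v) = (-5/9, -4/9, -2/9, 1/3)

Set up U = [u_1 | ... | u_2] ∈ R^(4×2). The projector onto W = col(U) is P = U (U^T U)^(-1) U^T.
Compute U^T U =
  [18, 12]
  [12, 14],
and U^T v = (0, -2).
Solve U^T U · c = U^T v for the coefficients: c = (2/9, -1/3). The projection is proj_W(v) = U c.
Check: (v - proj_W(v)) · u_1 = 0  (should be 0).
Check: (v - proj_W(v)) · u_2 = 0  (should be 0).
Result: proj_W(v) = (-5/9, -4/9, -2/9, 1/3).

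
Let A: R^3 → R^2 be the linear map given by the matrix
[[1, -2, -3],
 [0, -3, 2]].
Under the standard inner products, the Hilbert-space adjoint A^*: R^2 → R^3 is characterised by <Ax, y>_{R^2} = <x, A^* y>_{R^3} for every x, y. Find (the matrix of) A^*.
A^* = A^T =
[[1, 0],
 [-2, -3],
 [-3, 2]]

For real matrices with standard dot products, the defining identity <Ax, y> = <x, A^* y> gives (Ax)^T y = x^T (A^*) y, i.e. x^T A^T y = x^T (A^*) y. Since this holds for all x, y, we must have A^* = A^T. Therefore
A^* =
[[1, 0],
 [-2, -3],
 [-3, 2]].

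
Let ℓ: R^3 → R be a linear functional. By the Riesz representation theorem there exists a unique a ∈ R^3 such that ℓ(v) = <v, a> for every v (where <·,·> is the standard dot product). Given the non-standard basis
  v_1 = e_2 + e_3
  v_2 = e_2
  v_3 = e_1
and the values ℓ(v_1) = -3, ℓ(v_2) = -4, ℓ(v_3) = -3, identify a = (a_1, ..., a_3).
a = (-3, -4, 1)

Write a = (a_1, ..., a_3) in the standard basis. For each basis vector v_i, ℓ(v_i) = <v_i, a> is a linear equation in the a_j's. Collect the n equations into a matrix system V a = ℓ, where row i of V is v_i (expressed in the standard basis). Since V is invertible (lower-triangular with 1s on the diagonal, up to permutation), solve by back-substitution:
  V =
[[0, 1, 1],
 [0, 1, 0],
 [1, 0, 0]]
  V a = (-3, -4, -3)
Solving gives a = (-3, -4, 1).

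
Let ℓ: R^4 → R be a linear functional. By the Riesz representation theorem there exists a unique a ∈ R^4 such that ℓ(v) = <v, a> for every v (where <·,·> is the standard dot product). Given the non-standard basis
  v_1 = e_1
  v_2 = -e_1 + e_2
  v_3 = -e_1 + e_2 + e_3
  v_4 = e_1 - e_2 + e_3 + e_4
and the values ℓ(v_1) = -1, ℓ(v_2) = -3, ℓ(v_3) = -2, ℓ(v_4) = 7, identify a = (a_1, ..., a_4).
a = (-1, -4, 1, 3)

Write a = (a_1, ..., a_4) in the standard basis. For each basis vector v_i, ℓ(v_i) = <v_i, a> is a linear equation in the a_j's. Collect the n equations into a matrix system V a = ℓ, where row i of V is v_i (expressed in the standard basis). Since V is invertible (lower-triangular with 1s on the diagonal, up to permutation), solve by back-substitution:
  V =
[[1, 0, 0, 0],
 [-1, 1, 0, 0],
 [-1, 1, 1, 0],
 [1, -1, 1, 1]]
  V a = (-1, -3, -2, 7)
Solving gives a = (-1, -4, 1, 3).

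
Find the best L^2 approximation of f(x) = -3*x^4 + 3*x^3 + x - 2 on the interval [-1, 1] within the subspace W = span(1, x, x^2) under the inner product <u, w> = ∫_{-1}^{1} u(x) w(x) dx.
g(x) = -18*x^2/7 + 14*x/5 - 61/35

The best approximation g ∈ W is the orthogonal projection of f onto W. Writing g = a_0 + a_1 x + a_2 x^2, the coefficients solve the normal equations G · a = b where
  G_{ij} = <φ_i, φ_j> and b_i = <f, φ_i>, with φ_0 = 1, φ_1 = x, φ_2 = x^2.
G =
  [2, 0, 2/3]
  [0, 2/3, 0]
  [2/3, 0, 2/5],
b = (-26/5, 28/15, -46/21).
Solving gives a_0 = -61/35, a_1 = 14/5, a_2 = -18/7, so
  g(x) = -18*x^2/7 + 14*x/5 - 61/35.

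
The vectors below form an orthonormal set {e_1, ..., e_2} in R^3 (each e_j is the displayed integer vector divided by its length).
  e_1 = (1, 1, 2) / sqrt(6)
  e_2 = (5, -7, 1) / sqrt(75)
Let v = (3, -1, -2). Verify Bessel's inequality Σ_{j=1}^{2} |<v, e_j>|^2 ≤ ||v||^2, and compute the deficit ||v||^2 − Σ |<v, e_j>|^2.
Σ |<v, e_j>|^2 = 6; ||v||^2 = 14; deficit = 8

Write each e_j = u_j / sqrt(<u_j, u_j>) where u_j is the displayed integer vector. Then <v, e_j> = <v, u_j> / sqrt(<u_j, u_j>), so |<v, e_j>|^2 = <v, u_j>^2 / <u_j, u_j>.
Coefficients: <v, e_1> = -2/sqrt(6), <v, e_2> = 20/sqrt(75).
Square and sum: Σ |<v, e_j>|^2 = 6.
Compute ||v||^2 = v·v = 14.
Deficit = 14 − 6 = 8 ≥ 0, confirming Bessel's inequality. (The deficit equals ||v − Σ <v,e_j> e_j||^2, the squared distance from v to span{e_j}.)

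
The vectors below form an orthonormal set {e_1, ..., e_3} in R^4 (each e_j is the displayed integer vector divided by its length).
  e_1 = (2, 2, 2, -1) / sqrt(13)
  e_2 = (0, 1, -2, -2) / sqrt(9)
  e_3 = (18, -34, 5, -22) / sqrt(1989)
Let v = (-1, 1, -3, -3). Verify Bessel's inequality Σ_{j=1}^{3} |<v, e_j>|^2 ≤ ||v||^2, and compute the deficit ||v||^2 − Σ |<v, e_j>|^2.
Σ |<v, e_j>|^2 = 331/17; ||v||^2 = 20; deficit = 9/17

Write each e_j = u_j / sqrt(<u_j, u_j>) where u_j is the displayed integer vector. Then <v, e_j> = <v, u_j> / sqrt(<u_j, u_j>), so |<v, e_j>|^2 = <v, u_j>^2 / <u_j, u_j>.
Coefficients: <v, e_1> = -3/sqrt(13), <v, e_2> = 13/sqrt(9), <v, e_3> = -1/sqrt(1989).
Square and sum: Σ |<v, e_j>|^2 = 331/17.
Compute ||v||^2 = v·v = 20.
Deficit = 20 − 331/17 = 9/17 ≥ 0, confirming Bessel's inequality. (The deficit equals ||v − Σ <v,e_j> e_j||^2, the squared distance from v to span{e_j}.)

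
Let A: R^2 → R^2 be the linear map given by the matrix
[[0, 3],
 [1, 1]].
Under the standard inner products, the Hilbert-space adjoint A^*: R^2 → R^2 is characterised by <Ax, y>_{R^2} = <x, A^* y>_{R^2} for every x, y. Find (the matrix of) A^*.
A^* = A^T =
[[0, 1],
 [3, 1]]

For real matrices with standard dot products, the defining identity <Ax, y> = <x, A^* y> gives (Ax)^T y = x^T (A^*) y, i.e. x^T A^T y = x^T (A^*) y. Since this holds for all x, y, we must have A^* = A^T. Therefore
A^* =
[[0, 1],
 [3, 1]].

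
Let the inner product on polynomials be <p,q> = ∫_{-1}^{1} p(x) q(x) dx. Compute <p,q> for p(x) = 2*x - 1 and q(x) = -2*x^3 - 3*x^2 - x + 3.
<p,q> = -104/15

Expand the product: p(x)·q(x) = -4*x^4 - 4*x^3 + x^2 + 7*x - 3.
∫_{-1}^{1} of each monomial x^k gives [2/(k+1) if k even, 0 if k odd]. Integrating term-by-term (or equivalently evaluating the antiderivative F(x) = -4*x^5/5 - x^4 + x^3/3 + 7*x^2/2 - 3*x at the endpoints):
  F(1) − F(−1) = -29/30 − (179/30) = -104/15.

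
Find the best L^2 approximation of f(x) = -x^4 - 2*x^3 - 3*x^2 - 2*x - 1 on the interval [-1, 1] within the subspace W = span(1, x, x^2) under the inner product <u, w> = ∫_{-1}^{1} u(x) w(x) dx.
g(x) = -27*x^2/7 - 16*x/5 - 32/35

The best approximation g ∈ W is the orthogonal projection of f onto W. Writing g = a_0 + a_1 x + a_2 x^2, the coefficients solve the normal equations G · a = b where
  G_{ij} = <φ_i, φ_j> and b_i = <f, φ_i>, with φ_0 = 1, φ_1 = x, φ_2 = x^2.
G =
  [2, 0, 2/3]
  [0, 2/3, 0]
  [2/3, 0, 2/5],
b = (-22/5, -32/15, -226/105).
Solving gives a_0 = -32/35, a_1 = -16/5, a_2 = -27/7, so
  g(x) = -27*x^2/7 - 16*x/5 - 32/35.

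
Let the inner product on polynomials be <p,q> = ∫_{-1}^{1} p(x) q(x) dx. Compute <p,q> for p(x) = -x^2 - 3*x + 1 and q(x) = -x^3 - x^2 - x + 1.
<p,q> = 64/15

Expand the product: p(x)·q(x) = x^5 + 4*x^4 + 3*x^3 + x^2 - 4*x + 1.
∫_{-1}^{1} of each monomial x^k gives [2/(k+1) if k even, 0 if k odd]. Integrating term-by-term (or equivalently evaluating the antiderivative F(x) = x^6/6 + 4*x^5/5 + 3*x^4/4 + x^3/3 - 2*x^2 + x at the endpoints):
  F(1) − F(−1) = 21/20 − (-193/60) = 64/15.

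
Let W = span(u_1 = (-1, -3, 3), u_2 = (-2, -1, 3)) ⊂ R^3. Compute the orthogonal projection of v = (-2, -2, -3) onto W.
proj_W(v) = (29/35, -41/70, -9/14)

Set up U = [u_1 | ... | u_2] ∈ R^(3×2). The projector onto W = col(U) is P = U (U^T U)^(-1) U^T.
Compute U^T U =
  [19, 14]
  [14, 14],
and U^T v = (-1, -3).
Solve U^T U · c = U^T v for the coefficients: c = (2/5, -43/70). The projection is proj_W(v) = U c.
Check: (v - proj_W(v)) · u_1 = 0  (should be 0).
Check: (v - proj_W(v)) · u_2 = 0  (should be 0).
Result: proj_W(v) = (29/35, -41/70, -9/14).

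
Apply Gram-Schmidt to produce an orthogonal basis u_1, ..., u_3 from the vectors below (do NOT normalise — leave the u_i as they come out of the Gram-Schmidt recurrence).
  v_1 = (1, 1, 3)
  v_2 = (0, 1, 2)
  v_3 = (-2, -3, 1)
Orthogonal basis:
  u_1 = (1, 1, 3)
  u_2 = (-7/11, 4/11, 1/11)
  u_3 = (-3/2, -3, 3/2)

Apply the Gram-Schmidt recurrence
  u_1 = v_1
  u_i = v_i − Σ_{j<i} ((v_i · u_j) / (u_j · u_j)) · u_j.

Step by step this gives:
  u_1 = (1, 1, 3)
  u_2 = (-7/11, 4/11, 1/11)
  u_3 = (-3/2, -3, 3/2)

Orthogonality check:
  u_2 · u_1 = 0 (should be 0)
  u_3 · u_1 = 0 (should be 0)
  u_3 · u_2 = 0 (should be 0)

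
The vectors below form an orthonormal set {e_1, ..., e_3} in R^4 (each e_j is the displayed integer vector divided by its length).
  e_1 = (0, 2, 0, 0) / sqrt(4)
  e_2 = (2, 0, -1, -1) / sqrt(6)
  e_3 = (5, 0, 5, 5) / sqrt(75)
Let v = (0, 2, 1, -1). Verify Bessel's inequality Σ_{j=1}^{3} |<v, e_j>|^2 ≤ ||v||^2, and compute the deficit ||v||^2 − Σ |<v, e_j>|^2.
Σ |<v, e_j>|^2 = 4; ||v||^2 = 6; deficit = 2

Write each e_j = u_j / sqrt(<u_j, u_j>) where u_j is the displayed integer vector. Then <v, e_j> = <v, u_j> / sqrt(<u_j, u_j>), so |<v, e_j>|^2 = <v, u_j>^2 / <u_j, u_j>.
Coefficients: <v, e_1> = 4/sqrt(4), <v, e_2> = 0/sqrt(6), <v, e_3> = 0/sqrt(75).
Square and sum: Σ |<v, e_j>|^2 = 4.
Compute ||v||^2 = v·v = 6.
Deficit = 6 − 4 = 2 ≥ 0, confirming Bessel's inequality. (The deficit equals ||v − Σ <v,e_j> e_j||^2, the squared distance from v to span{e_j}.)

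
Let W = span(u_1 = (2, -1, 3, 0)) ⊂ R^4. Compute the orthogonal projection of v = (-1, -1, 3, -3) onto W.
proj_W(v) = (8/7, -4/7, 12/7, 0)

Set up U = [u_1 | ... | u_1] ∈ R^(4×1). The projector onto W = col(U) is P = U (U^T U)^(-1) U^T.
Compute U^T U =
  [14],
and U^T v = (8).
Solve U^T U · c = U^T v for the coefficients: c = (4/7). The projection is proj_W(v) = U c.
Check: (v - proj_W(v)) · u_1 = 0  (should be 0).
Result: proj_W(v) = (8/7, -4/7, 12/7, 0).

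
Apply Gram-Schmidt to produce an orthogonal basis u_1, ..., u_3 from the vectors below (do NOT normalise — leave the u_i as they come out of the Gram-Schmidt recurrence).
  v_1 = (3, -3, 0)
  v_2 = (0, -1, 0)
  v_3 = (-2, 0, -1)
Orthogonal basis:
  u_1 = (3, -3, 0)
  u_2 = (-1/2, -1/2, 0)
  u_3 = (0, 0, -1)

Apply the Gram-Schmidt recurrence
  u_1 = v_1
  u_i = v_i − Σ_{j<i} ((v_i · u_j) / (u_j · u_j)) · u_j.

Step by step this gives:
  u_1 = (3, -3, 0)
  u_2 = (-1/2, -1/2, 0)
  u_3 = (0, 0, -1)

Orthogonality check:
  u_2 · u_1 = 0 (should be 0)
  u_3 · u_1 = 0 (should be 0)
  u_3 · u_2 = 0 (should be 0)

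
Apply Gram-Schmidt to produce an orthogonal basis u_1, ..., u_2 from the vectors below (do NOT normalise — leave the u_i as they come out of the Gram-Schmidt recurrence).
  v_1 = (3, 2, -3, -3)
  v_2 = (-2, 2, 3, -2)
Orthogonal basis:
  u_1 = (3, 2, -3, -3)
  u_2 = (-47/31, 72/31, 78/31, -77/31)

Apply the Gram-Schmidt recurrence
  u_1 = v_1
  u_i = v_i − Σ_{j<i} ((v_i · u_j) / (u_j · u_j)) · u_j.

Step by step this gives:
  u_1 = (3, 2, -3, -3)
  u_2 = (-47/31, 72/31, 78/31, -77/31)

Orthogonality check:
  u_2 · u_1 = 0 (should be 0)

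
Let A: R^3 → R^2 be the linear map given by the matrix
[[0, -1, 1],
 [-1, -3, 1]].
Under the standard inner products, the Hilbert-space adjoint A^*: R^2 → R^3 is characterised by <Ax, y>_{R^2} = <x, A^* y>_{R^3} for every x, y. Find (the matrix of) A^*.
A^* = A^T =
[[0, -1],
 [-1, -3],
 [1, 1]]

For real matrices with standard dot products, the defining identity <Ax, y> = <x, A^* y> gives (Ax)^T y = x^T (A^*) y, i.e. x^T A^T y = x^T (A^*) y. Since this holds for all x, y, we must have A^* = A^T. Therefore
A^* =
[[0, -1],
 [-1, -3],
 [1, 1]].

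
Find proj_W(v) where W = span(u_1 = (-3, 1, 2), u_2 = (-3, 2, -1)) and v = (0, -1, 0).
proj_W(v) = (9/23, -34/115, 27/115)

Set up U = [u_1 | ... | u_2] ∈ R^(3×2). The projector onto W = col(U) is P = U (U^T U)^(-1) U^T.
Compute U^T U =
  [14, 9]
  [9, 14],
and U^T v = (-1, -2).
Solve U^T U · c = U^T v for the coefficients: c = (4/115, -19/115). The projection is proj_W(v) = U c.
Check: (v - proj_W(v)) · u_1 = 0  (should be 0).
Check: (v - proj_W(v)) · u_2 = 0  (should be 0).
Result: proj_W(v) = (9/23, -34/115, 27/115).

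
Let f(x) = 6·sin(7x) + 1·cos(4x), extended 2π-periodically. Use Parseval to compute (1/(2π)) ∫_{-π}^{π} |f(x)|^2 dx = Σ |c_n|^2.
Σ |c_n|^2 = 37/2

Expand |f|^2 and use orthogonality of {sin(nx), cos(mx)} on [-π, π]:
  ∫_{-π}^{π} sin(nx)^2 dx = π, ∫ cos(mx)^2 dx = π, and cross terms integrate to 0.
So ∫_{-π}^{π} f(x)^2 dx = 6^2 · π + 1^2 · π = (36 + 1)π.
Divide by 2π: (36 + 1)/2 = 37/2.
By Parseval, this equals Σ |c_n|^2.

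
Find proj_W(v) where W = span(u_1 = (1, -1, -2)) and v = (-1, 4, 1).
proj_W(v) = (-7/6, 7/6, 7/3)

Set up U = [u_1 | ... | u_1] ∈ R^(3×1). The projector onto W = col(U) is P = U (U^T U)^(-1) U^T.
Compute U^T U =
  [6],
and U^T v = (-7).
Solve U^T U · c = U^T v for the coefficients: c = (-7/6). The projection is proj_W(v) = U c.
Check: (v - proj_W(v)) · u_1 = 0  (should be 0).
Result: proj_W(v) = (-7/6, 7/6, 7/3).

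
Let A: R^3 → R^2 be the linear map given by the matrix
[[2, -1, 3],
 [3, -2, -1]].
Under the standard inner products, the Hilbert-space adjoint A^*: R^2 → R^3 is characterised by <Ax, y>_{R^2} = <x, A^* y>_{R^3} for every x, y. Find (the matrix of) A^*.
A^* = A^T =
[[2, 3],
 [-1, -2],
 [3, -1]]

For real matrices with standard dot products, the defining identity <Ax, y> = <x, A^* y> gives (Ax)^T y = x^T (A^*) y, i.e. x^T A^T y = x^T (A^*) y. Since this holds for all x, y, we must have A^* = A^T. Therefore
A^* =
[[2, 3],
 [-1, -2],
 [3, -1]].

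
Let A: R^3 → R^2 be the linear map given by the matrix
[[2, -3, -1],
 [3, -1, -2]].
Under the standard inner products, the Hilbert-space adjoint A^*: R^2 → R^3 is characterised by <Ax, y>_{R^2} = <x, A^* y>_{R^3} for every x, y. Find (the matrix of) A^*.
A^* = A^T =
[[2, 3],
 [-3, -1],
 [-1, -2]]

For real matrices with standard dot products, the defining identity <Ax, y> = <x, A^* y> gives (Ax)^T y = x^T (A^*) y, i.e. x^T A^T y = x^T (A^*) y. Since this holds for all x, y, we must have A^* = A^T. Therefore
A^* =
[[2, 3],
 [-3, -1],
 [-1, -2]].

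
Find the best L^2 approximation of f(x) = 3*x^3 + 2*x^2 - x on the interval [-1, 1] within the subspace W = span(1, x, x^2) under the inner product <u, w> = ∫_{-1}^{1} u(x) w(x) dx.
g(x) = 2*x^2 + 4*x/5

The best approximation g ∈ W is the orthogonal projection of f onto W. Writing g = a_0 + a_1 x + a_2 x^2, the coefficients solve the normal equations G · a = b where
  G_{ij} = <φ_i, φ_j> and b_i = <f, φ_i>, with φ_0 = 1, φ_1 = x, φ_2 = x^2.
G =
  [2, 0, 2/3]
  [0, 2/3, 0]
  [2/3, 0, 2/5],
b = (4/3, 8/15, 4/5).
Solving gives a_0 = 0, a_1 = 4/5, a_2 = 2, so
  g(x) = 2*x^2 + 4*x/5.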